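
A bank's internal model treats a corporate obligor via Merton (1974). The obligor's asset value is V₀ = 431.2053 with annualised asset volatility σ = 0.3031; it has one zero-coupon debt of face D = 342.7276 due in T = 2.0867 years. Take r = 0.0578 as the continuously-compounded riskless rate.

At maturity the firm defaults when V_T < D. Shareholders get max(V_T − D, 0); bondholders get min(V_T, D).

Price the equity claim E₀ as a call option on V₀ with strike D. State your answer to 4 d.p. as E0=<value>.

E0=146.2018

d₁ = [ln(V₀/D) + (r + σ²/2)T] / (σ√T)
   = [ln(431.2053/342.7276) + (0.0578 + 0.5·0.3031²)·2.0867] / (0.3031·√2.0867)
   = [0.229648 + 0.216463] / 0.437841 = 1.018891
d₂ = d₁ − σ√T = 1.018891 − 0.437841 = 0.581051
N(d₁) = 0.845873,  N(d₂) = 0.719397,  e^(−rT) = 0.886378
E₀ = V₀·N(d₁) − D·e^(−rT)·N(d₂)
   = 431.2053·0.845873 − 342.7276·0.886378·0.719397 = 146.201833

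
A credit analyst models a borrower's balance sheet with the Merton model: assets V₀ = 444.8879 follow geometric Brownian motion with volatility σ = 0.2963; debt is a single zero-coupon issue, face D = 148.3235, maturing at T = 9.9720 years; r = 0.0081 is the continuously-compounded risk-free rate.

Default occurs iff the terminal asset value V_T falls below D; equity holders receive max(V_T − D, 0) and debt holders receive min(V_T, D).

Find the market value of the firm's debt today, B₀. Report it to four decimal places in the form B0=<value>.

d₁ = [ln(V₀/D) + (r + σ²/2)T] / (σ√T)
   = [ln(444.8879/148.3235) + (0.0081 + 0.5·0.2963²)·9.9720] / (0.2963·√9.9720)
   = [1.098427 + 0.518513] / 0.935670 = 1.728108
d₂ = d₁ − σ√T = 1.728108 − 0.935670 = 0.792438
N(d₁) = 0.958016,  N(d₂) = 0.785947,  e^(−rT) = 0.922403
E₀ = V₀·N(d₁) − D·e^(−rT)·N(d₂)
   = 444.8879·0.958016 − 148.3235·0.922403·0.785947 = 318.680925
B₀ = V₀ − E₀ = 444.8879 − 318.680925 = 126.206975

B0=126.2070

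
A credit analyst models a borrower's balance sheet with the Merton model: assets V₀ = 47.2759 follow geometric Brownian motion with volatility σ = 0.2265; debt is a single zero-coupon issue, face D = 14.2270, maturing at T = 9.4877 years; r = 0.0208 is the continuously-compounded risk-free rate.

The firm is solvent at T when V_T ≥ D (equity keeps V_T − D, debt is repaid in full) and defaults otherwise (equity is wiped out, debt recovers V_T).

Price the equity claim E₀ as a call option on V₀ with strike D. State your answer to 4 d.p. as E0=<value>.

d₁ = [ln(V₀/D) + (r + σ²/2)T] / (σ√T)
   = [ln(47.2759/14.2270) + (0.0208 + 0.5·0.2265²)·9.4877] / (0.2265·√9.4877)
   = [1.200859 + 0.440714] / 0.697668 = 2.352944
d₂ = d₁ − σ√T = 2.352944 − 0.697668 = 1.655276
N(d₁) = 0.990687,  N(d₂) = 0.951066,  e^(−rT) = 0.820908
E₀ = V₀·N(d₁) − D·e^(−rT)·N(d₂)
   = 47.2759·0.990687 − 14.2270·0.820908·0.951066 = 35.728080

E0=35.7281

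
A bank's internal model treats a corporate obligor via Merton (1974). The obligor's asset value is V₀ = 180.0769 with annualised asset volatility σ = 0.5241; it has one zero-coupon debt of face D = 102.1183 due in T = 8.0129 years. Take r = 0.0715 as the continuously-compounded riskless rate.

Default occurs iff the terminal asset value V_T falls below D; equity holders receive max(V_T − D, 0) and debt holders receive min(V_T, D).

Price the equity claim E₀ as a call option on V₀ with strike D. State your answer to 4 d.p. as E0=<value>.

E0=138.8800

d₁ = [ln(V₀/D) + (r + σ²/2)T] / (σ√T)
   = [ln(180.0769/102.1183) + (0.0715 + 0.5·0.5241²)·8.0129] / (0.5241·√8.0129)
   = [0.567252 + 1.673417] / 1.483573 = 1.510319
d₂ = d₁ − σ√T = 1.510319 − 1.483573 = 0.026746
N(d₁) = 0.934519,  N(d₂) = 0.510669,  e^(−rT) = 0.563875
E₀ = V₀·N(d₁) − D·e^(−rT)·N(d₂)
   = 180.0769·0.934519 − 102.1183·0.563875·0.510669 = 138.879968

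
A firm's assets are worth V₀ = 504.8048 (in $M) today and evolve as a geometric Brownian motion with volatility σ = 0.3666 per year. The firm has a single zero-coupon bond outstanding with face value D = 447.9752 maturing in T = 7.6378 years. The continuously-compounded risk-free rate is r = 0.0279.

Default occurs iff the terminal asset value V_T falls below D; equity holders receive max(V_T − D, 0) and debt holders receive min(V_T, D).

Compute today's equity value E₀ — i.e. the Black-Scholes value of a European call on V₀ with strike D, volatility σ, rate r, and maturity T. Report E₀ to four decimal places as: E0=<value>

E0=247.4990

d₁ = [ln(V₀/D) + (r + σ²/2)T] / (σ√T)
   = [ln(504.8048/447.9752) + (0.0279 + 0.5·0.3666²)·7.6378] / (0.3666·√7.6378)
   = [0.119434 + 0.726338] / 1.013157 = 0.834789
d₂ = d₁ − σ√T = 0.834789 − 1.013157 = -0.178368
N(d₁) = 0.798082,  N(d₂) = 0.429217,  e^(−rT) = 0.808080
E₀ = V₀·N(d₁) − D·e^(−rT)·N(d₂)
   = 504.8048·0.798082 − 447.9752·0.808080·0.429217 = 247.499043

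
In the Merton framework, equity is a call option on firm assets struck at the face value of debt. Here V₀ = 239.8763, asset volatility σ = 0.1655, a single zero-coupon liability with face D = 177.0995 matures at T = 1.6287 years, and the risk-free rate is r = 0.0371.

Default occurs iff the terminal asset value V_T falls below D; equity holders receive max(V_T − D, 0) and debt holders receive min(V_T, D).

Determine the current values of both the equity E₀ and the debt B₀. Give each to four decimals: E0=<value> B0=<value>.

E0=73.8889 B0=165.9874

d₁ = [ln(V₀/D) + (r + σ²/2)T] / (σ√T)
   = [ln(239.8763/177.0995) + (0.0371 + 0.5·0.1655²)·1.6287] / (0.1655·√1.6287)
   = [0.303412 + 0.082730] / 0.211212 = 1.828219
d₂ = d₁ − σ√T = 1.828219 − 0.211212 = 1.617007
N(d₁) = 0.966242,  N(d₂) = 0.947062,  e^(−rT) = 0.941365
E₀ = V₀·N(d₁) − D·e^(−rT)·N(d₂)
   = 239.8763·0.966242 − 177.0995·0.941365·0.947062 = 73.888909
B₀ = V₀ − E₀ = 239.8763 − 73.888909 = 165.987391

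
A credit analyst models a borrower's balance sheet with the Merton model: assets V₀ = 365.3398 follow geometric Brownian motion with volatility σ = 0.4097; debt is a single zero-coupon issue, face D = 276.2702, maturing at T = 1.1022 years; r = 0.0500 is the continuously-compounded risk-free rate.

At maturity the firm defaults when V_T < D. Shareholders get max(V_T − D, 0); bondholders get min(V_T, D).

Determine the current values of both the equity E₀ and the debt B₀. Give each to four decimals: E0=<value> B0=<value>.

d₁ = [ln(V₀/D) + (r + σ²/2)T] / (σ√T)
   = [ln(365.3398/276.2702) + (0.0500 + 0.5·0.4097²)·1.1022] / (0.4097·√1.1022)
   = [0.279449 + 0.147614] / 0.430126 = 0.992878
d₂ = d₁ − σ√T = 0.992878 − 0.430126 = 0.562751
N(d₁) = 0.839615,  N(d₂) = 0.713198,  e^(−rT) = 0.946381
E₀ = V₀·N(d₁) − D·e^(−rT)·N(d₂)
   = 365.3398·0.839615 − 276.2702·0.946381·0.713198 = 120.274372
B₀ = V₀ − E₀ = 365.3398 − 120.274372 = 245.065428

E0=120.2744 B0=245.0654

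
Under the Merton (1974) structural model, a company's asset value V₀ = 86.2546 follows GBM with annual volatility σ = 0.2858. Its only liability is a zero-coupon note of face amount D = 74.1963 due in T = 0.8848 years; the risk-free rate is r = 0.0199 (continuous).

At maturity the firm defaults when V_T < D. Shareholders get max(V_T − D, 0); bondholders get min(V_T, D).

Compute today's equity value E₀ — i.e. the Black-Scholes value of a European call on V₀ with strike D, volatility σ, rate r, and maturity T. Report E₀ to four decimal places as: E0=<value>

E0=16.7844

d₁ = [ln(V₀/D) + (r + σ²/2)T] / (σ√T)
   = [ln(86.2546/74.1963) + (0.0199 + 0.5·0.2858²)·0.8848] / (0.2858·√0.8848)
   = [0.150589 + 0.053743] / 0.268834 = 0.760069
d₂ = d₁ − σ√T = 0.760069 − 0.268834 = 0.491234
N(d₁) = 0.776393,  N(d₂) = 0.688370,  e^(−rT) = 0.982547
E₀ = V₀·N(d₁) − D·e^(−rT)·N(d₂)
   = 86.2546·0.776393 − 74.1963·0.982547·0.688370 = 16.784432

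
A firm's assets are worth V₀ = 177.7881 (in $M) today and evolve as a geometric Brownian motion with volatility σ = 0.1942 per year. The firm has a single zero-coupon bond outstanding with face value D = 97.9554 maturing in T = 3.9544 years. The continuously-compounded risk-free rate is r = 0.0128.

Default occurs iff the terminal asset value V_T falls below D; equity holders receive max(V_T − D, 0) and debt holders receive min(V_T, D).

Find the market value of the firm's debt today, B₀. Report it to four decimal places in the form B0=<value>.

d₁ = [ln(V₀/D) + (r + σ²/2)T] / (σ√T)
   = [ln(177.7881/97.9554) + (0.0128 + 0.5·0.1942²)·3.9544] / (0.1942·√3.9544)
   = [0.596080 + 0.125184] / 0.386180 = 1.867689
d₂ = d₁ − σ√T = 1.867689 − 0.386180 = 1.481510
N(d₁) = 0.969097,  N(d₂) = 0.930765,  e^(−rT) = 0.950643
E₀ = V₀·N(d₁) − D·e^(−rT)·N(d₂)
   = 177.7881·0.969097 − 97.9554·0.950643·0.930765 = 85.620567
B₀ = V₀ − E₀ = 177.7881 − 85.620567 = 92.167533

B0=92.1675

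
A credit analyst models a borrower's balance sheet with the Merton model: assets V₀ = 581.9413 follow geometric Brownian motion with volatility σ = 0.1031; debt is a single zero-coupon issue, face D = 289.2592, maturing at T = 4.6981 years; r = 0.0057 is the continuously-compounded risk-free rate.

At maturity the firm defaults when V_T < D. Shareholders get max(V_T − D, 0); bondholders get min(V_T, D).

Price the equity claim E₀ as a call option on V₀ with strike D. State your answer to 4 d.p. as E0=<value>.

E0=300.3394

d₁ = [ln(V₀/D) + (r + σ²/2)T] / (σ√T)
   = [ln(581.9413/289.2592) + (0.0057 + 0.5·0.1031²)·4.6981] / (0.1031·√4.6981)
   = [0.699046 + 0.051749] / 0.223470 = 3.359709
d₂ = d₁ − σ√T = 3.359709 − 0.223470 = 3.136238
N(d₁) = 0.999610,  N(d₂) = 0.999144,  e^(−rT) = 0.973576
E₀ = V₀·N(d₁) − D·e^(−rT)·N(d₂)
   = 581.9413·0.999610 − 289.2592·0.973576·0.999144 = 300.339359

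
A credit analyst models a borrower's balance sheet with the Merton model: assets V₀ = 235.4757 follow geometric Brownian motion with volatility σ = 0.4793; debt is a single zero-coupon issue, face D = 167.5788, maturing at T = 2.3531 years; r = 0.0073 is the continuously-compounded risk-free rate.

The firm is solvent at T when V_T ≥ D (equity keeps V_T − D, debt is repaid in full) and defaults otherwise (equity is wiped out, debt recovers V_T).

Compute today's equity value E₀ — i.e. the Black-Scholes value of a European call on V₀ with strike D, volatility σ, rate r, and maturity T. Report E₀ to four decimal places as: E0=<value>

d₁ = [ln(V₀/D) + (r + σ²/2)T] / (σ√T)
   = [ln(235.4757/167.5788) + (0.0073 + 0.5·0.4793²)·2.3531] / (0.4793·√2.3531)
   = [0.340154 + 0.287465] / 0.735237 = 0.853627
d₂ = d₁ − σ√T = 0.853627 − 0.735237 = 0.118390
N(d₁) = 0.803344,  N(d₂) = 0.547121,  e^(−rT) = 0.982969
E₀ = V₀·N(d₁) − D·e^(−rT)·N(d₂)
   = 235.4757·0.803344 − 167.5788·0.982969·0.547121 = 99.043725

E0=99.0437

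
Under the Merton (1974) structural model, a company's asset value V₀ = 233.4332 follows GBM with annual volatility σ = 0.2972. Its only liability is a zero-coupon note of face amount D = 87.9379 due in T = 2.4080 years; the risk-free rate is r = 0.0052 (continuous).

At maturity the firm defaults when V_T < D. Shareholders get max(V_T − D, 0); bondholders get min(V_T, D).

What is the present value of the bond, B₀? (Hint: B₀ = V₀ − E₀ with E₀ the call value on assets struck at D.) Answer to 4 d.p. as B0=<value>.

B0=86.4757

d₁ = [ln(V₀/D) + (r + σ²/2)T] / (σ√T)
   = [ln(233.4332/87.9379) + (0.0052 + 0.5·0.2972²)·2.4080] / (0.2972·√2.4080)
   = [0.976265 + 0.118868] / 0.461187 = 2.374597
d₂ = d₁ − σ√T = 2.374597 − 0.461187 = 1.913410
N(d₁) = 0.991216,  N(d₂) = 0.972152,  e^(−rT) = 0.987556
E₀ = V₀·N(d₁) − D·e^(−rT)·N(d₂)
   = 233.4332·0.991216 − 87.9379·0.987556·0.972152 = 146.957470
B₀ = V₀ − E₀ = 233.4332 − 146.957470 = 86.475730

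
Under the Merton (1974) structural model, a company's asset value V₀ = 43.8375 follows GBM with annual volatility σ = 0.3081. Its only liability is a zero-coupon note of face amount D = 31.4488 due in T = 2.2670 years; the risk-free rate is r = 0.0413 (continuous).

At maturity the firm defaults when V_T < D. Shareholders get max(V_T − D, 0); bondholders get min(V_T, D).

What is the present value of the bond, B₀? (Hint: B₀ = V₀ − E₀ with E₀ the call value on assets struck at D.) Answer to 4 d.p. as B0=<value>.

d₁ = [ln(V₀/D) + (r + σ²/2)T] / (σ√T)
   = [ln(43.8375/31.4488) + (0.0413 + 0.5·0.3081²)·2.2670] / (0.3081·√2.2670)
   = [0.332129 + 0.201225] / 0.463893 = 1.149736
d₂ = d₁ − σ√T = 1.149736 − 0.463893 = 0.685843
N(d₁) = 0.874874,  N(d₂) = 0.753594,  e^(−rT) = 0.910622
E₀ = V₀·N(d₁) − D·e^(−rT)·N(d₂)
   = 43.8375·0.874874 − 31.4488·0.910622·0.753594 = 16.770865
B₀ = V₀ − E₀ = 43.8375 − 16.770865 = 27.066635

B0=27.0666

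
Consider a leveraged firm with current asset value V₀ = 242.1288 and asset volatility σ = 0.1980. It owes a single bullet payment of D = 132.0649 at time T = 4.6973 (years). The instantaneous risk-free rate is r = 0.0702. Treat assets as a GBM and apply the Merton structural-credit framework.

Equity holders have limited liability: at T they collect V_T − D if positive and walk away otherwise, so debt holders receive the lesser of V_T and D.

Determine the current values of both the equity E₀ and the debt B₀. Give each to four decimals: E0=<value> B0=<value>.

d₁ = [ln(V₀/D) + (r + σ²/2)T] / (σ√T)
   = [ln(242.1288/132.0649) + (0.0702 + 0.5·0.1980²)·4.6973] / (0.1980·√4.6973)
   = [0.606176 + 0.421827] / 0.429130 = 2.395550
d₂ = d₁ − σ√T = 2.395550 − 0.429130 = 1.966419
N(d₁) = 0.991702,  N(d₂) = 0.975375,  e^(−rT) = 0.719103
E₀ = V₀·N(d₁) − D·e^(−rT)·N(d₂)
   = 242.1288·0.991702 − 132.0649·0.719103·0.975375 = 147.489997
B₀ = V₀ − E₀ = 242.1288 − 147.489997 = 94.638803

E0=147.4900 B0=94.6388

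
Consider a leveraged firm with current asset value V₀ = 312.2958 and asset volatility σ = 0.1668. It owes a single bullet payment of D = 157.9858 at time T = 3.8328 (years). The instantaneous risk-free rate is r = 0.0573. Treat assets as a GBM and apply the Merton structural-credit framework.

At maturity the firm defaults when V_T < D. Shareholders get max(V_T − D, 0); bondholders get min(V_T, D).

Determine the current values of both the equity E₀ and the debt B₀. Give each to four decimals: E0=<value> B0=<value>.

E0=185.5170 B0=126.7788

d₁ = [ln(V₀/D) + (r + σ²/2)T] / (σ√T)
   = [ln(312.2958/157.9858) + (0.0573 + 0.5·0.1668²)·3.8328] / (0.1668·√3.8328)
   = [0.681446 + 0.272938] / 0.326553 = 2.922597
d₂ = d₁ − σ√T = 2.922597 − 0.326553 = 2.596043
N(d₁) = 0.998264,  N(d₂) = 0.995285,  e^(−rT) = 0.802824
E₀ = V₀·N(d₁) − D·e^(−rT)·N(d₂)
   = 312.2958·0.998264 − 157.9858·0.802824·0.995285 = 185.516990
B₀ = V₀ − E₀ = 312.2958 − 185.516990 = 126.778810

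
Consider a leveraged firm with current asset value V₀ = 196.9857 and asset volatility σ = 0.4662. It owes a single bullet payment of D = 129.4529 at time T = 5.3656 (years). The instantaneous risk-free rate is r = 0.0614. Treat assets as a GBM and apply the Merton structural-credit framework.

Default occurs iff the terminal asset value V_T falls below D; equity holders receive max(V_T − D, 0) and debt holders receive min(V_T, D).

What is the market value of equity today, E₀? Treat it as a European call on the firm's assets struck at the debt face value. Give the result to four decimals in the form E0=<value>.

d₁ = [ln(V₀/D) + (r + σ²/2)T] / (σ√T)
   = [ln(196.9857/129.4529) + (0.0614 + 0.5·0.4662²)·5.3656] / (0.4662·√5.3656)
   = [0.419814 + 0.912534] / 1.079895 = 1.233776
d₂ = d₁ − σ√T = 1.233776 − 1.079895 = 0.153881
N(d₁) = 0.891357,  N(d₂) = 0.561148,  e^(−rT) = 0.719321
E₀ = V₀·N(d₁) − D·e^(−rT)·N(d₂)
   = 196.9857·0.891357 − 129.4529·0.719321·0.561148 = 123.331442

E0=123.3314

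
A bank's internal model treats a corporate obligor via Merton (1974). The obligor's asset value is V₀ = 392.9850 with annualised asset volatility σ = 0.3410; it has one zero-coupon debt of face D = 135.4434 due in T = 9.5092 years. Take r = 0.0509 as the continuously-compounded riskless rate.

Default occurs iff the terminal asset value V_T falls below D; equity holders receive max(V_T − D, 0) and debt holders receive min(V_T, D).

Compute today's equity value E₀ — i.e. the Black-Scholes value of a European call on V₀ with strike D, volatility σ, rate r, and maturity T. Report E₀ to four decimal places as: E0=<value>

d₁ = [ln(V₀/D) + (r + σ²/2)T] / (σ√T)
   = [ln(392.9850/135.4434) + (0.0509 + 0.5·0.3410²)·9.5092] / (0.3410·√9.5092)
   = [1.065218 + 1.036888] / 1.051541 = 1.999071
d₂ = d₁ − σ√T = 1.999071 − 1.051541 = 0.947529
N(d₁) = 0.977200,  N(d₂) = 0.828315,  e^(−rT) = 0.616302
E₀ = V₀·N(d₁) − D·e^(−rT)·N(d₂)
   = 392.9850·0.977200 − 135.4434·0.616302·0.828315 = 314.881976

E0=314.8820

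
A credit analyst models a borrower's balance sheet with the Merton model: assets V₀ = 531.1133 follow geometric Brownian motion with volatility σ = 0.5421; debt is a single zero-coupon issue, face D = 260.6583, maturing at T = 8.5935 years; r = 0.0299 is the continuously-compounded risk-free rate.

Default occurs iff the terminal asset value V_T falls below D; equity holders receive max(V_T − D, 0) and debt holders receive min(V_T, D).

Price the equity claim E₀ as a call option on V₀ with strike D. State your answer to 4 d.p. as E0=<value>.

d₁ = [ln(V₀/D) + (r + σ²/2)T] / (σ√T)
   = [ln(531.1133/260.6583) + (0.0299 + 0.5·0.5421²)·8.5935] / (0.5421·√8.5935)
   = [0.711765 + 1.519642] / 1.589148 = 1.404153
d₂ = d₁ − σ√T = 1.404153 − 1.589148 = -0.184996
N(d₁) = 0.919863,  N(d₂) = 0.426616,  e^(−rT) = 0.773410
E₀ = V₀·N(d₁) − D·e^(−rT)·N(d₂)
   = 531.1133·0.919863 − 260.6583·0.773410·0.426616 = 402.547600

E0=402.5476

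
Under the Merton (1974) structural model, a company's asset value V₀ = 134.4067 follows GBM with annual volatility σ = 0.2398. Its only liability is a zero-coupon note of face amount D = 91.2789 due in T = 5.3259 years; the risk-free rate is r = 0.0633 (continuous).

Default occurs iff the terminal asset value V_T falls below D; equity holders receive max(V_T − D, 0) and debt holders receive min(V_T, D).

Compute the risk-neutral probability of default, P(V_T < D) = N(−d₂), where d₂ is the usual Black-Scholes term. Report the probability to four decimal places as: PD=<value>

PD=0.1511

d₁ = [ln(V₀/D) + (r + σ²/2)T] / (σ√T)
   = [ln(134.4067/91.2789) + (0.0633 + 0.5·0.2398²)·5.3259] / (0.2398·√5.3259)
   = [0.386951 + 0.490260] / 0.553408 = 1.585105
d₂ = d₁ − σ√T = 1.585105 − 0.553408 = 1.031697
risk-neutral PD = N(−d₂) = N(-1.031697) = 0.151107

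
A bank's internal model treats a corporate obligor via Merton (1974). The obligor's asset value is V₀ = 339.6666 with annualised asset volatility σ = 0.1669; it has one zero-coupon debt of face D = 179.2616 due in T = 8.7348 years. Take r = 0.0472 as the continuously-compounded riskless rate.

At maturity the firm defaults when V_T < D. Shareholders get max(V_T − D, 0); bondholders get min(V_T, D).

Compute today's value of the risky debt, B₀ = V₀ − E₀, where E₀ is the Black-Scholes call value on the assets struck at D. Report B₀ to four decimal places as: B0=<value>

d₁ = [ln(V₀/D) + (r + σ²/2)T] / (σ√T)
   = [ln(339.6666/179.2616) + (0.0472 + 0.5·0.1669²)·8.7348] / (0.1669·√8.7348)
   = [0.639118 + 0.533939] / 0.493268 = 2.378135
d₂ = d₁ − σ√T = 2.378135 − 0.493268 = 1.884867
N(d₁) = 0.991300,  N(d₂) = 0.970276,  e^(−rT) = 0.662137
E₀ = V₀·N(d₁) − D·e^(−rT)·N(d₂)
   = 339.6666·0.991300 − 179.2616·0.662137·0.970276 = 221.543757
B₀ = V₀ − E₀ = 339.6666 − 221.543757 = 118.122843

B0=118.1228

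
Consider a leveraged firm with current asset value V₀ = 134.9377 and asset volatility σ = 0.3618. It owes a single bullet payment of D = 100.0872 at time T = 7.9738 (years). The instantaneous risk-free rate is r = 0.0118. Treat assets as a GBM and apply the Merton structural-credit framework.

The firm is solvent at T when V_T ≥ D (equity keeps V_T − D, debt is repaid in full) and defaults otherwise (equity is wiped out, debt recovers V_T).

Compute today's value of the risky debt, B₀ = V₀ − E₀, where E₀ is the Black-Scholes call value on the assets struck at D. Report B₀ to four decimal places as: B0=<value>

d₁ = [ln(V₀/D) + (r + σ²/2)T] / (σ√T)
   = [ln(134.9377/100.0872) + (0.0118 + 0.5·0.3618²)·7.9738] / (0.3618·√7.9738)
   = [0.298771 + 0.615973] / 1.021648 = 0.895362
d₂ = d₁ − σ√T = 0.895362 − 1.021648 = -0.126286
N(d₁) = 0.814703,  N(d₂) = 0.449753,  e^(−rT) = 0.910200
E₀ = V₀·N(d₁) − D·e^(−rT)·N(d₂)
   = 134.9377·0.814703 − 100.0872·0.910200·0.449753 = 68.961974
B₀ = V₀ − E₀ = 134.9377 − 68.961974 = 65.975726

B0=65.9757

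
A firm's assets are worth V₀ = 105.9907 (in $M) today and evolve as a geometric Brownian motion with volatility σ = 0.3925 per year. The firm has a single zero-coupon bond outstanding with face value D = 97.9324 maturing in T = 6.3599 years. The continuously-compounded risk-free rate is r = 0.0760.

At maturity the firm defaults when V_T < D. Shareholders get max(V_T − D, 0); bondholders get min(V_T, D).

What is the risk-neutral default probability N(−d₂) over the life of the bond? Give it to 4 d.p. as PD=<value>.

PD=0.4708

d₁ = [ln(V₀/D) + (r + σ²/2)T] / (σ√T)
   = [ln(105.9907/97.9324) + (0.0760 + 0.5·0.3925²)·6.3599] / (0.3925·√6.3599)
   = [0.079074 + 0.973244] / 0.989840 = 1.063119
d₂ = d₁ − σ√T = 1.063119 − 0.989840 = 0.073280
risk-neutral PD = N(−d₂) = N(-0.073280) = 0.470792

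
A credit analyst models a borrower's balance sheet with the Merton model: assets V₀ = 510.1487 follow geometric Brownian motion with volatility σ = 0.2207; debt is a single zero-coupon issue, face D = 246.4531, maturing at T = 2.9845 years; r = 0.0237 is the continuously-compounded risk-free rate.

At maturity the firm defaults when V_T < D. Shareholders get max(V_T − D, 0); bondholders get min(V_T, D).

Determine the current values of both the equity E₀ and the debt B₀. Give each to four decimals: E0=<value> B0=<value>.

E0=281.3723 B0=228.7764

d₁ = [ln(V₀/D) + (r + σ²/2)T] / (σ√T)
   = [ln(510.1487/246.4531) + (0.0237 + 0.5·0.2207²)·2.9845] / (0.2207·√2.9845)
   = [0.727531 + 0.143418] / 0.381275 = 2.284306
d₂ = d₁ − σ√T = 2.284306 − 0.381275 = 1.903031
N(d₁) = 0.988823,  N(d₂) = 0.971482,  e^(−rT) = 0.931711
E₀ = V₀·N(d₁) − D·e^(−rT)·N(d₂)
   = 510.1487·0.988823 − 246.4531·0.931711·0.971482 = 281.372274
B₀ = V₀ − E₀ = 510.1487 − 281.372274 = 228.776426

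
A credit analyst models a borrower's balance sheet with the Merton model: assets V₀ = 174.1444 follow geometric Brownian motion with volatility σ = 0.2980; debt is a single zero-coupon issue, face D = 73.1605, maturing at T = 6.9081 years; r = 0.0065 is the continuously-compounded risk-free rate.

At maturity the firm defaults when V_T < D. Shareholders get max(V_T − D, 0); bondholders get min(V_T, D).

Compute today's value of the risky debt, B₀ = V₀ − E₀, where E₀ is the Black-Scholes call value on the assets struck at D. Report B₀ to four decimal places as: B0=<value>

B0=64.9944

d₁ = [ln(V₀/D) + (r + σ²/2)T] / (σ√T)
   = [ln(174.1444/73.1605) + (0.0065 + 0.5·0.2980²)·6.9081] / (0.2980·√6.9081)
   = [0.867229 + 0.351636] / 0.783241 = 1.556181
d₂ = d₁ − σ√T = 1.556181 − 0.783241 = 0.772940
N(d₁) = 0.940167,  N(d₂) = 0.780221,  e^(−rT) = 0.956091
E₀ = V₀·N(d₁) − D·e^(−rT)·N(d₂)
   = 174.1444·0.940167 − 73.1605·0.956091·0.780221 = 109.149955
B₀ = V₀ − E₀ = 174.1444 − 109.149955 = 64.994445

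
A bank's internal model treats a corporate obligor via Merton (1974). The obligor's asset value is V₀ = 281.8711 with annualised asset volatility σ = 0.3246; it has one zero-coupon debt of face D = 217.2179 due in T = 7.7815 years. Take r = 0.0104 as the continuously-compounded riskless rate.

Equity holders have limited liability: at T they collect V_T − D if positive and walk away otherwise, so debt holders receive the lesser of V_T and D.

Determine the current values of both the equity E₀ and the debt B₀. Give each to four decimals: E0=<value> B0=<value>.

d₁ = [ln(V₀/D) + (r + σ²/2)T] / (σ√T)
   = [ln(281.8711/217.2179) + (0.0104 + 0.5·0.3246²)·7.7815] / (0.3246·√7.7815)
   = [0.260549 + 0.490877] / 0.905483 = 0.829862
d₂ = d₁ − σ√T = 0.829862 − 0.905483 = -0.075620
N(d₁) = 0.796692,  N(d₂) = 0.469861,  e^(−rT) = 0.922260
E₀ = V₀·N(d₁) − D·e^(−rT)·N(d₂)
   = 281.8711·0.796692 − 217.2179·0.922260·0.469861 = 130.436503
B₀ = V₀ − E₀ = 281.8711 − 130.436503 = 151.434597

E0=130.4365 B0=151.4346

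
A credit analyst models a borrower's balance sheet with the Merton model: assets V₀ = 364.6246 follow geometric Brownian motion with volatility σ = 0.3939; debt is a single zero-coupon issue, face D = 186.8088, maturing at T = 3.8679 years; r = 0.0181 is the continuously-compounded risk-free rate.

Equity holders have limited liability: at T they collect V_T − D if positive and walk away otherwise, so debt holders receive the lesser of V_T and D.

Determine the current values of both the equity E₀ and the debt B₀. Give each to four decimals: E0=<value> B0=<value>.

d₁ = [ln(V₀/D) + (r + σ²/2)T] / (σ√T)
   = [ln(364.6246/186.8088) + (0.0181 + 0.5·0.3939²)·3.8679] / (0.3939·√3.8679)
   = [0.668783 + 0.370075] / 0.774682 = 1.341012
d₂ = d₁ − σ√T = 1.341012 − 0.774682 = 0.566329
N(d₁) = 0.910042,  N(d₂) = 0.714415,  e^(−rT) = 0.932385
E₀ = V₀·N(d₁) − D·e^(−rT)·N(d₂)
   = 364.6246·0.910042 − 186.8088·0.932385·0.714415 = 207.388330
B₀ = V₀ − E₀ = 364.6246 − 207.388330 = 157.236270

E0=207.3883 B0=157.2363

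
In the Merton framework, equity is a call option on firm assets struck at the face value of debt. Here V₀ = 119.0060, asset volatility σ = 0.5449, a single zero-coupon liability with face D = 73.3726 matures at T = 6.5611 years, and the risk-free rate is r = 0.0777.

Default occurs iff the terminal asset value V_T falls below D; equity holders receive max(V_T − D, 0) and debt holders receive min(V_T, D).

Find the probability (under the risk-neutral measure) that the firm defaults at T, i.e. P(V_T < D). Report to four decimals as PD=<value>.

d₁ = [ln(V₀/D) + (r + σ²/2)T] / (σ√T)
   = [ln(119.0060/73.3726) + (0.0777 + 0.5·0.5449²)·6.5611] / (0.5449·√6.5611)
   = [0.483623 + 1.483845] / 1.395742 = 1.409622
d₂ = d₁ − σ√T = 1.409622 − 1.395742 = 0.013880
risk-neutral PD = N(−d₂) = N(-0.013880) = 0.494463

PD=0.4945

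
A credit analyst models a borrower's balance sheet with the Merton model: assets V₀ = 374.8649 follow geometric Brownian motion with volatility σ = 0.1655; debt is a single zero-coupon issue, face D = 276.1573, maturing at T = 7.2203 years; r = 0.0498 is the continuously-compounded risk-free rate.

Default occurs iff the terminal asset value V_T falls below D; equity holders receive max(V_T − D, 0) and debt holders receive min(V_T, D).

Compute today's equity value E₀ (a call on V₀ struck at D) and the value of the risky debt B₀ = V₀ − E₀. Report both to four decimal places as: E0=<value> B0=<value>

E0=185.5888 B0=189.2761

d₁ = [ln(V₀/D) + (r + σ²/2)T] / (σ√T)
   = [ln(374.8649/276.1573) + (0.0498 + 0.5·0.1655²)·7.2203] / (0.1655·√7.2203)
   = [0.305595 + 0.458454] / 0.444709 = 1.718089
d₂ = d₁ − σ√T = 1.718089 − 0.444709 = 1.273380
N(d₁) = 0.957110,  N(d₂) = 0.898558,  e^(−rT) = 0.697976
E₀ = V₀·N(d₁) − D·e^(−rT)·N(d₂)
   = 374.8649·0.957110 − 276.1573·0.697976·0.898558 = 185.588750
B₀ = V₀ − E₀ = 374.8649 − 185.588750 = 189.276150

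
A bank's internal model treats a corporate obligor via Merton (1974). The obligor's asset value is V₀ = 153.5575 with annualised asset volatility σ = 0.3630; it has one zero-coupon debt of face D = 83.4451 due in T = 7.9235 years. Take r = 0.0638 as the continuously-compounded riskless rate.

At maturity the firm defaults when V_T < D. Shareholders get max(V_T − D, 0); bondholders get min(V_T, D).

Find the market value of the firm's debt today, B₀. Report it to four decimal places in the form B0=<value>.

B0=44.5761

d₁ = [ln(V₀/D) + (r + σ²/2)T] / (σ√T)
   = [ln(153.5575/83.4451) + (0.0638 + 0.5·0.3630²)·7.9235] / (0.3630·√7.9235)
   = [0.609886 + 1.027555] / 1.021798 = 1.602509
d₂ = d₁ − σ√T = 1.602509 − 1.021798 = 0.580711
N(d₁) = 0.945478,  N(d₂) = 0.719282,  e^(−rT) = 0.603192
E₀ = V₀·N(d₁) − D·e^(−rT)·N(d₂)
   = 153.5575·0.945478 − 83.4451·0.603192·0.719282 = 108.981356
B₀ = V₀ − E₀ = 153.5575 − 108.981356 = 44.576144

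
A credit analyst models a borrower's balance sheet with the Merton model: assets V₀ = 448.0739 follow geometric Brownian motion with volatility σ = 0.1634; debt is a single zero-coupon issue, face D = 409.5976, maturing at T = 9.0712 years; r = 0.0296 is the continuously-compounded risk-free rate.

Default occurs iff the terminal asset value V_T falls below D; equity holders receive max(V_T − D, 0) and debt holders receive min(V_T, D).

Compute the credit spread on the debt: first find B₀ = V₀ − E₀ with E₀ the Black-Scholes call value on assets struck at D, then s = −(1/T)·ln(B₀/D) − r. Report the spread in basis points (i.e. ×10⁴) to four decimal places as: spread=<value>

d₁ = [ln(V₀/D) + (r + σ²/2)T] / (σ√T)
   = [ln(448.0739/409.5976) + (0.0296 + 0.5·0.1634²)·9.0712] / (0.1634·√9.0712)
   = [0.089783 + 0.389606] / 0.492135 = 0.974100
d₂ = d₁ − σ√T = 0.974100 − 0.492135 = 0.481965
N(d₁) = 0.834997,  N(d₂) = 0.685085,  e^(−rT) = 0.764520
E₀ = V₀·N(d₁) − D·e^(−rT)·N(d₂)
   = 448.0739·0.834997 − 409.5976·0.764520·0.685085 = 159.609079
B₀ = V₀ − E₀ = 448.0739 − 159.609079 = 288.464821
spread = −(1/T)·ln(B₀/D) − r = −(1/9.0712)·ln(288.464821/409.5976) − 0.0296 = 0.00905002
in basis points: 0.00905002 × 10⁴ = 90.5002 bp

spread=90.5002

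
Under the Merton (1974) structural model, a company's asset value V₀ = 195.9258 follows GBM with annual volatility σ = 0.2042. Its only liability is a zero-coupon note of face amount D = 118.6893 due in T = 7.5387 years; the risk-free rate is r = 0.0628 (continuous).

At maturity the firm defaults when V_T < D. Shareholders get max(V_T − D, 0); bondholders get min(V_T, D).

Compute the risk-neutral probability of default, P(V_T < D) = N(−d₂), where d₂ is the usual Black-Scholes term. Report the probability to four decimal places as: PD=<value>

d₁ = [ln(V₀/D) + (r + σ²/2)T] / (σ√T)
   = [ln(195.9258/118.6893) + (0.0628 + 0.5·0.2042²)·7.5387] / (0.2042·√7.5387)
   = [0.501227 + 0.630603] / 0.560666 = 2.018726
d₂ = d₁ − σ√T = 2.018726 − 0.560666 = 1.458060
risk-neutral PD = N(−d₂) = N(-1.458060) = 0.072412

PD=0.0724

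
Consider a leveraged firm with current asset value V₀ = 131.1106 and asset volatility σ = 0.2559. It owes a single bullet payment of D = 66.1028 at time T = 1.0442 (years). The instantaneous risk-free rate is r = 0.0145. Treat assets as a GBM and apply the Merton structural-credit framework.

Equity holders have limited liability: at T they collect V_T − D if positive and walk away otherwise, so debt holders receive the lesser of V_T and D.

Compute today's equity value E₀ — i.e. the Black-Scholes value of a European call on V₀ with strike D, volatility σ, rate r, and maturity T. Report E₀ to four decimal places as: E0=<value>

E0=66.0285

d₁ = [ln(V₀/D) + (r + σ²/2)T] / (σ√T)
   = [ln(131.1106/66.1028) + (0.0145 + 0.5·0.2559²)·1.0442] / (0.2559·√1.0442)
   = [0.684830 + 0.049331] / 0.261494 = 2.807560
d₂ = d₁ − σ√T = 2.807560 − 0.261494 = 2.546065
N(d₁) = 0.997504,  N(d₂) = 0.994553,  e^(−rT) = 0.984973
E₀ = V₀·N(d₁) − D·e^(−rT)·N(d₂)
   = 131.1106·0.997504 − 66.1028·0.984973·0.994553 = 66.028542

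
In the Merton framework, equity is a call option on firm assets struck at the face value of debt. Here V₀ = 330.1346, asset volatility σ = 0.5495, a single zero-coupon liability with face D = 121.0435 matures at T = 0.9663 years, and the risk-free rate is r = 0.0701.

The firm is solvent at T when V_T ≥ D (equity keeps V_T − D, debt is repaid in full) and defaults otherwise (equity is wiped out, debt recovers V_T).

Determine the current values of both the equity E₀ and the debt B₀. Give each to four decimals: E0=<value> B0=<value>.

d₁ = [ln(V₀/D) + (r + σ²/2)T] / (σ√T)
   = [ln(330.1346/121.0435) + (0.0701 + 0.5·0.5495²)·0.9663] / (0.5495·√0.9663)
   = [1.003350 + 0.213625] / 0.540162 = 2.252984
d₂ = d₁ − σ√T = 2.252984 − 0.540162 = 1.712822
N(d₁) = 0.987870,  N(d₂) = 0.956627,  e^(−rT) = 0.934506
E₀ = V₀·N(d₁) − D·e^(−rT)·N(d₂)
   = 330.1346·0.987870 − 121.0435·0.934506·0.956627 = 217.920338
B₀ = V₀ − E₀ = 330.1346 − 217.920338 = 112.214262

E0=217.9203 B0=112.2143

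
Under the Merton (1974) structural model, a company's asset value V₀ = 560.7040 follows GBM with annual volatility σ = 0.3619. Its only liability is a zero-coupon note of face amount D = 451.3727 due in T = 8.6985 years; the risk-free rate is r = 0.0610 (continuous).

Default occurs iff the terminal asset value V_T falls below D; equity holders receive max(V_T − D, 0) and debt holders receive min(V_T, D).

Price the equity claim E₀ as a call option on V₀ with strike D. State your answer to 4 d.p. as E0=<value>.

d₁ = [ln(V₀/D) + (r + σ²/2)T] / (σ√T)
   = [ln(560.7040/451.3727) + (0.0610 + 0.5·0.3619²)·8.6985] / (0.3619·√8.6985)
   = [0.216900 + 1.100237] / 1.067360 = 1.234014
d₂ = d₁ − σ√T = 1.234014 − 1.067360 = 0.166654
N(d₁) = 0.891401,  N(d₂) = 0.566179,  e^(−rT) = 0.588247
E₀ = V₀·N(d₁) − D·e^(−rT)·N(d₂)
   = 560.7040·0.891401 − 451.3727·0.588247·0.566179 = 349.481140

E0=349.4811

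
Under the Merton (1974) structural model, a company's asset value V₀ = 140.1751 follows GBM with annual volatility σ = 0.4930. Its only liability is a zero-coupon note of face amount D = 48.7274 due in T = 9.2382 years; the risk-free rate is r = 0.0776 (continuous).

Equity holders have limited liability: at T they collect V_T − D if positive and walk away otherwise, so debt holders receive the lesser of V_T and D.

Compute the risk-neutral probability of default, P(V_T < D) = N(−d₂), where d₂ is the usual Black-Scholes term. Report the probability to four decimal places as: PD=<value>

PD=0.3320

d₁ = [ln(V₀/D) + (r + σ²/2)T] / (σ√T)
   = [ln(140.1751/48.7274) + (0.0776 + 0.5·0.4930²)·9.2382] / (0.4930·√9.2382)
   = [1.056651 + 1.839552] / 1.498444 = 1.932806
d₂ = d₁ − σ√T = 1.932806 − 1.498444 = 0.434362
risk-neutral PD = N(−d₂) = N(-0.434362) = 0.332013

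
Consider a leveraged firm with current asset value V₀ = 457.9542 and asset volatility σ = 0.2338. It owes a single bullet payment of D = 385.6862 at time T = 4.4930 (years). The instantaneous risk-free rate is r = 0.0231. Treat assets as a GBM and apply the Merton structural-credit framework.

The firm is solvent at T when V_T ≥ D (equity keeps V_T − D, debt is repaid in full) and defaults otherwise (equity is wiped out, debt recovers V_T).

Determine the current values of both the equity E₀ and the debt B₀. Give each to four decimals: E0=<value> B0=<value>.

E0=145.5234 B0=312.4308

d₁ = [ln(V₀/D) + (r + σ²/2)T] / (σ√T)
   = [ln(457.9542/385.6862) + (0.0231 + 0.5·0.2338²)·4.4930] / (0.2338·√4.4930)
   = [0.171745 + 0.226587] / 0.495579 = 0.803772
d₂ = d₁ − σ√T = 0.803772 − 0.495579 = 0.308194
N(d₁) = 0.789236,  N(d₂) = 0.621032,  e^(−rT) = 0.901416
E₀ = V₀·N(d₁) − D·e^(−rT)·N(d₂)
   = 457.9542·0.789236 − 385.6862·0.901416·0.621032 = 145.523356
B₀ = V₀ − E₀ = 457.9542 − 145.523356 = 312.430844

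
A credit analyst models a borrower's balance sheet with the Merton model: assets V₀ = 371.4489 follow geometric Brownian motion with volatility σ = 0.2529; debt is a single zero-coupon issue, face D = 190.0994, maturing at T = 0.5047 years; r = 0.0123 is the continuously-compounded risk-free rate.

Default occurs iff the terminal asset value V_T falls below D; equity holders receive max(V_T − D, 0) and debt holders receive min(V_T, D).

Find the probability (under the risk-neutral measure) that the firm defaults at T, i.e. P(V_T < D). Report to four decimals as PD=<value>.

PD=0.0001

d₁ = [ln(V₀/D) + (r + σ²/2)T] / (σ√T)
   = [ln(371.4489/190.0994) + (0.0123 + 0.5·0.2529²)·0.5047] / (0.2529·√0.5047)
   = [0.669864 + 0.022348] / 0.179666 = 3.852775
d₂ = d₁ − σ√T = 3.852775 − 0.179666 = 3.673109
risk-neutral PD = N(−d₂) = N(-3.673109) = 0.000120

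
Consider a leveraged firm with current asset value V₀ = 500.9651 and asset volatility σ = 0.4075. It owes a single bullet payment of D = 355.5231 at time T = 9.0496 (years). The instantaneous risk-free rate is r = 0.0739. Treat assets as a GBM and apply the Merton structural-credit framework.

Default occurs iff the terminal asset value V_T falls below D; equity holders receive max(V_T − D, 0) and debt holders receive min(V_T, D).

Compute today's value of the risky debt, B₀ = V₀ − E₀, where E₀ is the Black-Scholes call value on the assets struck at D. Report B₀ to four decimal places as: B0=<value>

B0=144.0560

d₁ = [ln(V₀/D) + (r + σ²/2)T] / (σ√T)
   = [ln(500.9651/355.5231) + (0.0739 + 0.5·0.4075²)·9.0496] / (0.4075·√9.0496)
   = [0.342946 + 1.420137] / 1.225864 = 1.438237
d₂ = d₁ − σ√T = 1.438237 − 1.225864 = 0.212373
N(d₁) = 0.924817,  N(d₂) = 0.584092,  e^(−rT) = 0.512341
E₀ = V₀·N(d₁) − D·e^(−rT)·N(d₂)
   = 500.9651·0.924817 − 355.5231·0.512341·0.584092 = 356.909095
B₀ = V₀ − E₀ = 500.9651 − 356.909095 = 144.056005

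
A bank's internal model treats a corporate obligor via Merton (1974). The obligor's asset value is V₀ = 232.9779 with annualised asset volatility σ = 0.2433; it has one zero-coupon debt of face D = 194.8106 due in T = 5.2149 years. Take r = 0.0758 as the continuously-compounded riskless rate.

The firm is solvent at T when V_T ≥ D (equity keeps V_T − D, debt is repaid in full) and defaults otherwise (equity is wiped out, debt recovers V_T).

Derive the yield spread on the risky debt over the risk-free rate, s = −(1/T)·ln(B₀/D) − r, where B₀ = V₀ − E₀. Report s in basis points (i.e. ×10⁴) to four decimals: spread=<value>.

d₁ = [ln(V₀/D) + (r + σ²/2)T] / (σ√T)
   = [ln(232.9779/194.8106) + (0.0758 + 0.5·0.2433²)·5.2149] / (0.2433·√5.2149)
   = [0.178916 + 0.549637] / 0.555604 = 1.311282
d₂ = d₁ − σ√T = 1.311282 − 0.555604 = 0.755678
N(d₁) = 0.905119,  N(d₂) = 0.775079,  e^(−rT) = 0.673485
E₀ = V₀·N(d₁) − D·e^(−rT)·N(d₂)
   = 232.9779·0.905119 − 194.8106·0.673485·0.775079 = 109.180728
B₀ = V₀ − E₀ = 232.9779 − 109.180728 = 123.797172
spread = −(1/T)·ln(B₀/D) − r = −(1/5.2149)·ln(123.797172/194.8106) − 0.0758 = 0.01113998
in basis points: 0.01113998 × 10⁴ = 111.3998 bp

spread=111.3998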